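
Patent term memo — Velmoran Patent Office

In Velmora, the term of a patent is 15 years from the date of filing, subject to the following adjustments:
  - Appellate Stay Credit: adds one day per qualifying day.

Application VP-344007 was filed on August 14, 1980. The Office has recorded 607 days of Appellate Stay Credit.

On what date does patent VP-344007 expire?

1997-04-12

Base term: filing date + 15 years → 14 August 1995.
Appellate Stay Credit: +607 days → 12 April 1997.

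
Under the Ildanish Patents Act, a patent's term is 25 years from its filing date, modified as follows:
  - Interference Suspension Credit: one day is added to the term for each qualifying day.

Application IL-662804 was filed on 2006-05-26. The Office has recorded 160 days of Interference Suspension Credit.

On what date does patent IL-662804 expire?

November 2, 2031

Base term: filing date + 25 years → 26 May 2031.
Interference Suspension Credit: +160 days → 2 November 2031.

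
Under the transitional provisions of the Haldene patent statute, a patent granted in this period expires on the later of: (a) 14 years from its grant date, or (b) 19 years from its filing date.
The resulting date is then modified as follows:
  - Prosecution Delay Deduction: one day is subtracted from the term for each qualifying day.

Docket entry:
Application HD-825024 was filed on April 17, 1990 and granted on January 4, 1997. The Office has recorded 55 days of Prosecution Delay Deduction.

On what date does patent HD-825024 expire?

2010-11-10

(a) grant + 14 years → 4 January 2011.
(b) filing + 19 years → 17 April 2009.
Later of the two: 4 January 2011.
Prosecution Delay Deduction: −55 days → 10 November 2010.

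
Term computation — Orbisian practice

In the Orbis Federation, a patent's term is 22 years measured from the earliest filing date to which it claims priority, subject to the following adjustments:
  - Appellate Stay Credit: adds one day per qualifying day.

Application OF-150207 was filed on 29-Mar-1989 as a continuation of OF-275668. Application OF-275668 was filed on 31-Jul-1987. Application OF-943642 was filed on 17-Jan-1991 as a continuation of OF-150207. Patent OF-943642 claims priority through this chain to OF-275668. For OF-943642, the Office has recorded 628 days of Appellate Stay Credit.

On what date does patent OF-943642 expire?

April 20, 2011

Earliest priority filing: 31 July 1987.
Base term: 31 July 1987 + 22 years → 31 July 2009.
Appellate Stay Credit: +628 days → 20 April 2011.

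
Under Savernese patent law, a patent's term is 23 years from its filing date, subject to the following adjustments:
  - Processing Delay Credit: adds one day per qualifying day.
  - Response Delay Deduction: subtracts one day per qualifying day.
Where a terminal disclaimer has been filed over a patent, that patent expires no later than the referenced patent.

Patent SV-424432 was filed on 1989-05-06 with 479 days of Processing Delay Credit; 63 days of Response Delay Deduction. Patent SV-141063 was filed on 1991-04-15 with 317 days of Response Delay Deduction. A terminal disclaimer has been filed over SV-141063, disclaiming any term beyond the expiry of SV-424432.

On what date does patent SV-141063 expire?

Natural term of SV-141063:
  Base: filing + 23 years → 15 April 2014.
  Response Delay Deduction: −317 days → 2 June 2013.
Expiry of referenced patent SV-424432:
  Base: filing + 23 years → 6 May 2012.
  Processing Delay Credit: +479 days → 28 August 2013.
  Response Delay Deduction: −63 days → 26 June 2013.
Terminal disclaimer: SV-141063 expires on the earlier of 2 June 2013 and 26 June 2013.

June 2, 2013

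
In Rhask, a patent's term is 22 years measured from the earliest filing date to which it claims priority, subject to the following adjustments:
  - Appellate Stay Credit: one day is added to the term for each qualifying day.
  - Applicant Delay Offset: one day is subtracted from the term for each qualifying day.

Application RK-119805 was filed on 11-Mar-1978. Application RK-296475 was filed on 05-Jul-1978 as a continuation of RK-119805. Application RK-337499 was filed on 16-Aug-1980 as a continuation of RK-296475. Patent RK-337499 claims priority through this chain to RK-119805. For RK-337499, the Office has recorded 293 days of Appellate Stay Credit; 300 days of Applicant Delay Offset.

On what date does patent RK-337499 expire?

2000-03-04

Earliest priority filing: 11 March 1978.
Base term: 11 March 1978 + 22 years → 11 March 2000.
Appellate Stay Credit: +293 days → 29 December 2000.
Applicant Delay Offset: −300 days → 4 March 2000.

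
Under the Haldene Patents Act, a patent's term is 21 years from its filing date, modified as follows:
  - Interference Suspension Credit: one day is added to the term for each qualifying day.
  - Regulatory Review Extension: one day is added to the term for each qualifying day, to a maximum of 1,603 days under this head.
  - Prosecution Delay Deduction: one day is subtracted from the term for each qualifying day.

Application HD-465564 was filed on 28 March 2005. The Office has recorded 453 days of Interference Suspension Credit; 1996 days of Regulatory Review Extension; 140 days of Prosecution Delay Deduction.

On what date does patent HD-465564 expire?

2031-06-26

Base term: filing date + 21 years → 28 March 2026.
Interference Suspension Credit: +453 days → 24 June 2027.
Regulatory Review Extension: 1996 days claimed exceeds the 1603-day cap, so +1603 days → 13 November 2031.
Prosecution Delay Deduction: −140 days → 26 June 2031.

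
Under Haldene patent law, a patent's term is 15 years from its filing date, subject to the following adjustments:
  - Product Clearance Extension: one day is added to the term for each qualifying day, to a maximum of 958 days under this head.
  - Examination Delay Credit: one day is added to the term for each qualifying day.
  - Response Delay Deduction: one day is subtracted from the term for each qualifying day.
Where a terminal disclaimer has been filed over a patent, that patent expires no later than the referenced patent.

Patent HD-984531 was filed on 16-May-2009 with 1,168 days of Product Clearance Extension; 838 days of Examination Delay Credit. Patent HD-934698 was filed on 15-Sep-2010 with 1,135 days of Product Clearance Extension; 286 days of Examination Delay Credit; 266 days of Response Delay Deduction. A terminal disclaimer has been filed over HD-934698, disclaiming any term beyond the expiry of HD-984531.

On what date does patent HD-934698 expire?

Natural term of HD-934698:
  Base: filing + 15 years → 15 September 2025.
  Product Clearance Extension: 1135 days claimed exceeds the 958-day cap, so +958 days → 30 April 2028.
  Examination Delay Credit: +286 days → 10 February 2029.
  Response Delay Deduction: −266 days → 20 May 2028.
Expiry of referenced patent HD-984531:
  Base: filing + 15 years → 16 May 2024.
  Product Clearance Extension: 1168 days claimed exceeds the 958-day cap, so +958 days → 30 December 2026.
  Examination Delay Credit: +838 days → 16 April 2029.
Terminal disclaimer: HD-934698 expires on the earlier of 20 May 2028 and 16 April 2029.

May 20, 2028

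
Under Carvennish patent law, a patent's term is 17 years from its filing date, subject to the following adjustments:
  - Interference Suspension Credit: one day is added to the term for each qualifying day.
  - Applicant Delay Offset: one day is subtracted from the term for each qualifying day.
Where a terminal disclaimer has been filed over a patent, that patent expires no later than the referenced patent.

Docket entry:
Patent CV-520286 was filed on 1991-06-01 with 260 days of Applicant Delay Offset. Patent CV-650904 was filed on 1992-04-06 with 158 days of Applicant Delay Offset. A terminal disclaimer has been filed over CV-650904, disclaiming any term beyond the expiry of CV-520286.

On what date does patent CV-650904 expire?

2007-09-15

Natural term of CV-650904:
  Base: filing + 17 years → 6 April 2009.
  Applicant Delay Offset: −158 days → 30 October 2008.
Expiry of referenced patent CV-520286:
  Base: filing + 17 years → 1 June 2008.
  Applicant Delay Offset: −260 days → 15 September 2007.
Terminal disclaimer: CV-650904 expires on the earlier of 30 October 2008 and 15 September 2007.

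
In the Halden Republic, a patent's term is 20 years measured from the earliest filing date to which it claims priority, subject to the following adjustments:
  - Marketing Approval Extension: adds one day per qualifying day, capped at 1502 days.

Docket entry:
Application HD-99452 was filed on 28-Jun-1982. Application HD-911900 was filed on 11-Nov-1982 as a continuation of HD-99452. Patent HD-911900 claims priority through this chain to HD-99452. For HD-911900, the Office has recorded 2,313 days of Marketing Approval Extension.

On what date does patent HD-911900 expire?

2006-08-08

Earliest priority filing: 28 June 1982.
Base term: 28 June 1982 + 20 years → 28 June 2002.
Marketing Approval Extension: 2313 days claimed exceeds the 1502-day cap, so +1502 days → 8 August 2006.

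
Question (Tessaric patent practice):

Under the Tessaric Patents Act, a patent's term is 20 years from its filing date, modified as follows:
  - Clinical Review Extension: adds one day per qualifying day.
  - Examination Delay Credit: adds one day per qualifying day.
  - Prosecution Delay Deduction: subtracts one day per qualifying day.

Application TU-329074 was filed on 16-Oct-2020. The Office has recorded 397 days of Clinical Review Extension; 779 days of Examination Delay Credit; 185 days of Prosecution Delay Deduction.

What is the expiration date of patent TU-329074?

Base term: filing date + 20 years → 16 October 2040.
Clinical Review Extension: +397 days → 17 November 2041.
Examination Delay Credit: +779 days → 5 January 2044.
Prosecution Delay Deduction: −185 days → 4 July 2043.

2043-07-04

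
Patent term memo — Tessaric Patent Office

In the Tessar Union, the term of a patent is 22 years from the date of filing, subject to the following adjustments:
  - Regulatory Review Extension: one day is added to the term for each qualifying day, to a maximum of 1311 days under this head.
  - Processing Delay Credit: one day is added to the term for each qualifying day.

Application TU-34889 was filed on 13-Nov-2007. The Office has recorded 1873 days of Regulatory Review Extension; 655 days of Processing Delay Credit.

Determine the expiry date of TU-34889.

April 2, 2035

Base term: filing date + 22 years → 13 November 2029.
Regulatory Review Extension: 1873 days claimed exceeds the 1311-day cap, so +1311 days → 16 June 2033.
Processing Delay Credit: +655 days → 2 April 2035.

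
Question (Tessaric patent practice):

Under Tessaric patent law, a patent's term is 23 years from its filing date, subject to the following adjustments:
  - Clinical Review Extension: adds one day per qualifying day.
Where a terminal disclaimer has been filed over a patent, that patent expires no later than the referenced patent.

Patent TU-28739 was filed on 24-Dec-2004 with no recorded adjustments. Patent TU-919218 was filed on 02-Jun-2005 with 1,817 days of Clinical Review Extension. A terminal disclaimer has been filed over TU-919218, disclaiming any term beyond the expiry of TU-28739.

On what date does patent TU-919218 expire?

Natural term of TU-919218:
  Base: filing + 23 years → 2 June 2028.
  Clinical Review Extension: +1817 days → 24 May 2033.
Expiry of referenced patent TU-28739:
  Base: filing + 23 years → 24 December 2027.
Terminal disclaimer: TU-919218 expires on the earlier of 24 May 2033 and 24 December 2027.

2027-12-24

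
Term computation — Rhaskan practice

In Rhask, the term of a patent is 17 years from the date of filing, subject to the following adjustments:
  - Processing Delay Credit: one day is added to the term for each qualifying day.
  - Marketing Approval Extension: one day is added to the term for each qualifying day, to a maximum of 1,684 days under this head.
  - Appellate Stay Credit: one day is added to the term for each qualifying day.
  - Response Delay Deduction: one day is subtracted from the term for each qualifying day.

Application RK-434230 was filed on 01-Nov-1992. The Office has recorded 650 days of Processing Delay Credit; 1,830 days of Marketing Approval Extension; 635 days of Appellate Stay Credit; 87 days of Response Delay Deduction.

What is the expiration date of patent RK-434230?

Base term: filing date + 17 years → 1 November 2009.
Processing Delay Credit: +650 days → 13 August 2011.
Marketing Approval Extension: 1830 days claimed exceeds the 1684-day cap, so +1684 days → 23 March 2016.
Appellate Stay Credit: +635 days → 18 December 2017.
Response Delay Deduction: −87 days → 22 September 2017.

September 22, 2017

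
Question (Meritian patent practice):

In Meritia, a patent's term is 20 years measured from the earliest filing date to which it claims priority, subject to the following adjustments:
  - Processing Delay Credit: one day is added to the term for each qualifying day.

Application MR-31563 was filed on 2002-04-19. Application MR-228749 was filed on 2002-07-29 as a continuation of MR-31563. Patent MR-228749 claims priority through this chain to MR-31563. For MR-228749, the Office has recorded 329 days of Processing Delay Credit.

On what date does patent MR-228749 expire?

2023-03-14

Earliest priority filing: 19 April 2002.
Base term: 19 April 2002 + 20 years → 19 April 2022.
Processing Delay Credit: +329 days → 14 March 2023.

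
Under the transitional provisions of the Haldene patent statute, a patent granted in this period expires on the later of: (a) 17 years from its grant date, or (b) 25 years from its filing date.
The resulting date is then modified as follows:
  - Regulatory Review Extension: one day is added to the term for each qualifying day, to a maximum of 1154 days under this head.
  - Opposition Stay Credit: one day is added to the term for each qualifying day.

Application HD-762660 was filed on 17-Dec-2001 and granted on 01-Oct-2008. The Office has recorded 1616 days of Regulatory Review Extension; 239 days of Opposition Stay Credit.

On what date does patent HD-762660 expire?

(a) grant + 17 years → 1 October 2025.
(b) filing + 25 years → 17 December 2026.
Later of the two: 17 December 2026.
Regulatory Review Extension: 1616 days claimed exceeds the 1154-day cap, so +1154 days → 13 February 2030.
Opposition Stay Credit: +239 days → 10 October 2030.

2030-10-10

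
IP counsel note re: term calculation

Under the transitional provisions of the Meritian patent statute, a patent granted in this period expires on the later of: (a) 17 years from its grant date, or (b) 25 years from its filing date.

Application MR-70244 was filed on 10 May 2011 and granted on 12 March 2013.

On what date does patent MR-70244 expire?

(a) grant + 17 years → 12 March 2030.
(b) filing + 25 years → 10 May 2036.
Later of the two: 10 May 2036.

2036-05-10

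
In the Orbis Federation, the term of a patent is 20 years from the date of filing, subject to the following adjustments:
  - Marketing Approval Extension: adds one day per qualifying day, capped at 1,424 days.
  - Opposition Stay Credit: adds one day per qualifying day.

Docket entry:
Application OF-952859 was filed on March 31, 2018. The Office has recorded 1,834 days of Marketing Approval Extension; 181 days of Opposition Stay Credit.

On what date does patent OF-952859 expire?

August 22, 2042

Base term: filing date + 20 years → 31 March 2038.
Marketing Approval Extension: 1834 days claimed exceeds the 1424-day cap, so +1424 days → 22 February 2042.
Opposition Stay Credit: +181 days → 22 August 2042.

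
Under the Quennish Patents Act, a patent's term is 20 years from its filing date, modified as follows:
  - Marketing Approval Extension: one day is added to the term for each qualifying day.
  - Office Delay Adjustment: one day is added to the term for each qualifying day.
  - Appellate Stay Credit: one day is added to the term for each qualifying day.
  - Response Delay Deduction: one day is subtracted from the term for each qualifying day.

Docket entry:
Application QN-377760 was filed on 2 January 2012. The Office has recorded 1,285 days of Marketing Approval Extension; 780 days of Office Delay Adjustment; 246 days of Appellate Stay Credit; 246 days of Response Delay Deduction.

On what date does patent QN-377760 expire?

Base term: filing date + 20 years → 2 January 2032.
Marketing Approval Extension: +1285 days → 10 July 2035.
Office Delay Adjustment: +780 days → 28 August 2037.
Appellate Stay Credit: +246 days → 1 May 2038.
Response Delay Deduction: −246 days → 28 August 2037.

2037-08-28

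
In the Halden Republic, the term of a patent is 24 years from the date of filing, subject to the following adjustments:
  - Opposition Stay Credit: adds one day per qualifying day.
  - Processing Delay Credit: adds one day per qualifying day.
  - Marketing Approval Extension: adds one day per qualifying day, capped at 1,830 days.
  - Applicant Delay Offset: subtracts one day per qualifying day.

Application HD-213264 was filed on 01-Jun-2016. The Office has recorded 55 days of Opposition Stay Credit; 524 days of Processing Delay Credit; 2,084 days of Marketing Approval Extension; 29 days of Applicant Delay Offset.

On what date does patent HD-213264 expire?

Base term: filing date + 24 years → 1 June 2040.
Opposition Stay Credit: +55 days → 26 July 2040.
Processing Delay Credit: +524 days → 1 January 2042.
Marketing Approval Extension: 2084 days claimed exceeds the 1830-day cap, so +1830 days → 5 January 2047.
Applicant Delay Offset: −29 days → 7 December 2046.

2046-12-07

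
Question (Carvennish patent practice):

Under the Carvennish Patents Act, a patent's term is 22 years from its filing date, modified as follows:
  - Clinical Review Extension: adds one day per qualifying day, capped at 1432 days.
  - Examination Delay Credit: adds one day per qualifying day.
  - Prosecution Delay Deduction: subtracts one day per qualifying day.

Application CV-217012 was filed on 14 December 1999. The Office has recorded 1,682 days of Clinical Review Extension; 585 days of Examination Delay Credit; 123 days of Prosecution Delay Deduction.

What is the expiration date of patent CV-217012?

Base term: filing date + 22 years → 14 December 2021.
Clinical Review Extension: 1682 days claimed exceeds the 1432-day cap, so +1432 days → 15 November 2025.
Examination Delay Credit: +585 days → 23 June 2027.
Prosecution Delay Deduction: −123 days → 20 February 2027.

February 20, 2027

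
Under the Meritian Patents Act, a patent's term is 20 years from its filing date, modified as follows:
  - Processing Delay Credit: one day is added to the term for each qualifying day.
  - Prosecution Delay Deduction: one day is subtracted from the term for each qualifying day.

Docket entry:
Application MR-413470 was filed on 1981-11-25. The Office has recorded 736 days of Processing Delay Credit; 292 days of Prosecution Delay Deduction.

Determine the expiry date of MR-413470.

Base term: filing date + 20 years → 25 November 2001.
Processing Delay Credit: +736 days → 1 December 2003.
Prosecution Delay Deduction: −292 days → 12 February 2003.

2003-02-12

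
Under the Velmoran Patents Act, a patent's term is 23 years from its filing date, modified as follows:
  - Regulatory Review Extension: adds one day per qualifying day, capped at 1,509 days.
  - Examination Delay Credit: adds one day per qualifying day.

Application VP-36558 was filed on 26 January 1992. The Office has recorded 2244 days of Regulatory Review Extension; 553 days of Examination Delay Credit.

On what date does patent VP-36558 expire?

September 18, 2020

Base term: filing date + 23 years → 26 January 2015.
Regulatory Review Extension: 2244 days claimed exceeds the 1509-day cap, so +1509 days → 15 March 2019.
Examination Delay Credit: +553 days → 18 September 2020.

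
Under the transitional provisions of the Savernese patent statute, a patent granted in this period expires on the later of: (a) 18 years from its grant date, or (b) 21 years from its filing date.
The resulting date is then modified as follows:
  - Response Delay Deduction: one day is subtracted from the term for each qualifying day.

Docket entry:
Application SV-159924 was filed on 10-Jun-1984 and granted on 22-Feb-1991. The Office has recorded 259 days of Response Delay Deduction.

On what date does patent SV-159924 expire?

June 8, 2008

(a) grant + 18 years → 22 February 2009.
(b) filing + 21 years → 10 June 2005.
Later of the two: 22 February 2009.
Response Delay Deduction: −259 days → 8 June 2008.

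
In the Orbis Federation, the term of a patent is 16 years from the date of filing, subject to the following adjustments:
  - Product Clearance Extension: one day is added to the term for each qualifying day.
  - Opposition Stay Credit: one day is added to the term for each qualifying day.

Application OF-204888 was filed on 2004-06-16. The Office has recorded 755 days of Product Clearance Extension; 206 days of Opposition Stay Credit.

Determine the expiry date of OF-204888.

2023-02-02

Base term: filing date + 16 years → 16 June 2020.
Product Clearance Extension: +755 days → 11 July 2022.
Opposition Stay Credit: +206 days → 2 February 2023.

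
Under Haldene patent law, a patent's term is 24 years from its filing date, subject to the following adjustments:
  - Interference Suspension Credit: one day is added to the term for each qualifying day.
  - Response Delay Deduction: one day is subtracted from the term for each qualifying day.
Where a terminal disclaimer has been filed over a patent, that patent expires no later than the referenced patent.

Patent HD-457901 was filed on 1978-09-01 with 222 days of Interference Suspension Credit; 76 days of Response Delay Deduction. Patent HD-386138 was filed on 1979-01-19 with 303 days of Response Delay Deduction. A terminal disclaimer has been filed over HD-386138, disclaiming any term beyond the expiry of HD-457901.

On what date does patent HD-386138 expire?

Natural term of HD-386138:
  Base: filing + 24 years → 19 January 2003.
  Response Delay Deduction: −303 days → 22 March 2002.
Expiry of referenced patent HD-457901:
  Base: filing + 24 years → 1 September 2002.
  Interference Suspension Credit: +222 days → 11 April 2003.
  Response Delay Deduction: −76 days → 25 January 2003.
Terminal disclaimer: HD-386138 expires on the earlier of 22 March 2002 and 25 January 2003.

March 22, 2002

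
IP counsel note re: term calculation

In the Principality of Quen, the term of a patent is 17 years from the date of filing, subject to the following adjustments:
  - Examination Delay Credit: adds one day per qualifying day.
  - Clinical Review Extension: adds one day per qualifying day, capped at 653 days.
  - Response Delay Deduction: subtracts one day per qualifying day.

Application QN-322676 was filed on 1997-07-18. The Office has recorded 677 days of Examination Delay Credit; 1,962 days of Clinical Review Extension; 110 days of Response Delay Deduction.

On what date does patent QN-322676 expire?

November 19, 2017

Base term: filing date + 17 years → 18 July 2014.
Examination Delay Credit: +677 days → 25 May 2016.
Clinical Review Extension: 1962 days claimed exceeds the 653-day cap, so +653 days → 9 March 2018.
Response Delay Deduction: −110 days → 19 November 2017.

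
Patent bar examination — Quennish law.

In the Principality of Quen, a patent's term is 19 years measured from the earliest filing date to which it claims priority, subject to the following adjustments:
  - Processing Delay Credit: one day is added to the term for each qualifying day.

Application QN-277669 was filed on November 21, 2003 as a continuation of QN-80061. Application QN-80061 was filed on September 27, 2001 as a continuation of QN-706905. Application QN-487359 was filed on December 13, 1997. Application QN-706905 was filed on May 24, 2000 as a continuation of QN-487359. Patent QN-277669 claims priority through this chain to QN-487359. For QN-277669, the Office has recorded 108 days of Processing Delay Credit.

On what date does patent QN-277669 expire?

Earliest priority filing: 13 December 1997.
Base term: 13 December 1997 + 19 years → 13 December 2016.
Processing Delay Credit: +108 days → 31 March 2017.

2017-03-31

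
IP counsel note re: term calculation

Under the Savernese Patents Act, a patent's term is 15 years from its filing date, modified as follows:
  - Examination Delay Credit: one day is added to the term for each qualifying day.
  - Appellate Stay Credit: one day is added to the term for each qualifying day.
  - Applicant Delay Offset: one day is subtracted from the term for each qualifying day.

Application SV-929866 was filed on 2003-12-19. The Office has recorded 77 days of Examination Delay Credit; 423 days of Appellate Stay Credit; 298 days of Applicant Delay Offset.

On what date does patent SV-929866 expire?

Base term: filing date + 15 years → 19 December 2018.
Examination Delay Credit: +77 days → 6 March 2019.
Appellate Stay Credit: +423 days → 2 May 2020.
Applicant Delay Offset: −298 days → 9 July 2019.

2019-07-09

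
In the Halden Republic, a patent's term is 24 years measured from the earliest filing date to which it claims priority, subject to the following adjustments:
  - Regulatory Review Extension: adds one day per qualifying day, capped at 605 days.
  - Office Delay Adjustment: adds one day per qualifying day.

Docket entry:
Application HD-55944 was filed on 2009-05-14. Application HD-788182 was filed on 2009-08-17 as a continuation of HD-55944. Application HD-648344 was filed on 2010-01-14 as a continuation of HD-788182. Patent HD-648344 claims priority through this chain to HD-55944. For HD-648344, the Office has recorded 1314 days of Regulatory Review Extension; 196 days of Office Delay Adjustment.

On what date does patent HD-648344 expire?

July 24, 2035

Earliest priority filing: 14 May 2009.
Base term: 14 May 2009 + 24 years → 14 May 2033.
Regulatory Review Extension: 1314 days claimed exceeds the 605-day cap, so +605 days → 9 January 2035.
Office Delay Adjustment: +196 days → 24 July 2035.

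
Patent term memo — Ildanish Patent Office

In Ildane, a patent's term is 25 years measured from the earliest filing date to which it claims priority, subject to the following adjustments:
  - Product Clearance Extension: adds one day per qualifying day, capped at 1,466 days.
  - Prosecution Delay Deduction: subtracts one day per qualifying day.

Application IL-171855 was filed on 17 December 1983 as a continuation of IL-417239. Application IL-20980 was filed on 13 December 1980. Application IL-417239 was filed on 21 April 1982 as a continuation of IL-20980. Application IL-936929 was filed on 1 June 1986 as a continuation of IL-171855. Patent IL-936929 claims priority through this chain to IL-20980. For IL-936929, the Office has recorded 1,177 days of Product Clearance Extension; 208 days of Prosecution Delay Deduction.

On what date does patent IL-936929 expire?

Earliest priority filing: 13 December 1980.
Base term: 13 December 1980 + 25 years → 13 December 2005.
Product Clearance Extension: 1177 days (within the 1466-day cap) → +1177 days → 4 March 2009.
Prosecution Delay Deduction: −208 days → 8 August 2008.

August 8, 2008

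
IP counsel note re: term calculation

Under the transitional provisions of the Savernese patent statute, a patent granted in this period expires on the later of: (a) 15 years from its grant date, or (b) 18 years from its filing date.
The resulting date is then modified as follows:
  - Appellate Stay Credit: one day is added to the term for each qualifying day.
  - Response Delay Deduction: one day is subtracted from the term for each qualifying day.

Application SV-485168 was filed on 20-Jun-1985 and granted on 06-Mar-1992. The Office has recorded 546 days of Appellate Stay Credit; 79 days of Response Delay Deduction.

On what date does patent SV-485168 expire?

2008-06-15

(a) grant + 15 years → 6 March 2007.
(b) filing + 18 years → 20 June 2003.
Later of the two: 6 March 2007.
Appellate Stay Credit: +546 days → 2 September 2008.
Response Delay Deduction: −79 days → 15 June 2008.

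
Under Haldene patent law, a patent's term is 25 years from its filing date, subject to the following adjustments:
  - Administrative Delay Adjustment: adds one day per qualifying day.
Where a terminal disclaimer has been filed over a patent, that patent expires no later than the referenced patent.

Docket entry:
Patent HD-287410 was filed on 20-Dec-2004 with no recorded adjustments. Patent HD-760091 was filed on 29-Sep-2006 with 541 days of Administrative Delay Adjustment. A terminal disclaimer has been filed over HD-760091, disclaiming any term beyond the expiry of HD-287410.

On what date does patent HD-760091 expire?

2029-12-20

Natural term of HD-760091:
  Base: filing + 25 years → 29 September 2031.
  Administrative Delay Adjustment: +541 days → 23 March 2033.
Expiry of referenced patent HD-287410:
  Base: filing + 25 years → 20 December 2029.
Terminal disclaimer: HD-760091 expires on the earlier of 23 March 2033 and 20 December 2029.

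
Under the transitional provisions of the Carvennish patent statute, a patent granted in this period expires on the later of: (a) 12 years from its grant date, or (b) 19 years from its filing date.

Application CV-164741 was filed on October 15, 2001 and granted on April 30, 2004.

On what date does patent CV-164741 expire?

2020-10-15

(a) grant + 12 years → 30 April 2016.
(b) filing + 19 years → 15 October 2020.
Later of the two: 15 October 2020.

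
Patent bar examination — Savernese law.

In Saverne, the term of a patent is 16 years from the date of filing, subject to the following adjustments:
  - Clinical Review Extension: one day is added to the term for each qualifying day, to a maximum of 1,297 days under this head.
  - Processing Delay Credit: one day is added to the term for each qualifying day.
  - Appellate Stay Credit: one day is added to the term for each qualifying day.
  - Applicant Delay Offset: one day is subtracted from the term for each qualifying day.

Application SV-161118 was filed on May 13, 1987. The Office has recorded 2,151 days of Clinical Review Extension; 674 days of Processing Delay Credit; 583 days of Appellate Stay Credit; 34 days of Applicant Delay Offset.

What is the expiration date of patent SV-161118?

Base term: filing date + 16 years → 13 May 2003.
Clinical Review Extension: 2151 days claimed exceeds the 1297-day cap, so +1297 days → 30 November 2006.
Processing Delay Credit: +674 days → 4 October 2008.
Appellate Stay Credit: +583 days → 10 May 2010.
Applicant Delay Offset: −34 days → 6 April 2010.

2010-04-06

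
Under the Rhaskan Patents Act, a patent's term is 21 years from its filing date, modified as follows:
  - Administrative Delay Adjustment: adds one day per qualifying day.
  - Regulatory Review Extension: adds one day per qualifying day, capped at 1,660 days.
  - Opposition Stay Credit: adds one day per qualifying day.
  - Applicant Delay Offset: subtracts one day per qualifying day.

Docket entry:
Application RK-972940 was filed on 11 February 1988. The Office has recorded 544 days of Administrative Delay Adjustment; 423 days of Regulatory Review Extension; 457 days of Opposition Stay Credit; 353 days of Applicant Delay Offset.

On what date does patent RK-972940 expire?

January 18, 2012

Base term: filing date + 21 years → 11 February 2009.
Administrative Delay Adjustment: +544 days → 9 August 2010.
Regulatory Review Extension: 423 days (within the 1660-day cap) → +423 days → 6 October 2011.
Opposition Stay Credit: +457 days → 5 January 2013.
Applicant Delay Offset: −353 days → 18 January 2012.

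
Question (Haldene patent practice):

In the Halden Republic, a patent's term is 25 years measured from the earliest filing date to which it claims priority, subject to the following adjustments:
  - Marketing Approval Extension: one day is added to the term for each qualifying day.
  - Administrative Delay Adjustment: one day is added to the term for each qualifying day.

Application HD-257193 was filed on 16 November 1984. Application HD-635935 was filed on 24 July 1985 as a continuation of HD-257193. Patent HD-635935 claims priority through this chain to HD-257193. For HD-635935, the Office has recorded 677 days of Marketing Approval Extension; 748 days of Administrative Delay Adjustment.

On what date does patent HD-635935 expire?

Earliest priority filing: 16 November 1984.
Base term: 16 November 1984 + 25 years → 16 November 2009.
Marketing Approval Extension: +677 days → 24 September 2011.
Administrative Delay Adjustment: +748 days → 11 October 2013.

2013-10-11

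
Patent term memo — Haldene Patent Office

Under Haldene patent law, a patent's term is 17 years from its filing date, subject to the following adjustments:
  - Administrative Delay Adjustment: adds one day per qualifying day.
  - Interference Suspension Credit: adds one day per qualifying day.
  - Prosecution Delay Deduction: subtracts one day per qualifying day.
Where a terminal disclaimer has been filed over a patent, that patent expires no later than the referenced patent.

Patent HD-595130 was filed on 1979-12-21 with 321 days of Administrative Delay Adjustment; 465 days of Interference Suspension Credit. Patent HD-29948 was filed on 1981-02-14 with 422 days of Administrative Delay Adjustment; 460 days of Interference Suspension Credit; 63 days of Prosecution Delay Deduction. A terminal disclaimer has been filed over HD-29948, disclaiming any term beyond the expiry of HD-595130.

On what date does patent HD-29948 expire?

February 15, 1999

Natural term of HD-29948:
  Base: filing + 17 years → 14 February 1998.
  Administrative Delay Adjustment: +422 days → 12 April 1999.
  Interference Suspension Credit: +460 days → 15 July 2000.
  Prosecution Delay Deduction: −63 days → 13 May 2000.
Expiry of referenced patent HD-595130:
  Base: filing + 17 years → 21 December 1996.
  Administrative Delay Adjustment: +321 days → 7 November 1997.
  Interference Suspension Credit: +465 days → 15 February 1999.
Terminal disclaimer: HD-29948 expires on the earlier of 13 May 2000 and 15 February 1999.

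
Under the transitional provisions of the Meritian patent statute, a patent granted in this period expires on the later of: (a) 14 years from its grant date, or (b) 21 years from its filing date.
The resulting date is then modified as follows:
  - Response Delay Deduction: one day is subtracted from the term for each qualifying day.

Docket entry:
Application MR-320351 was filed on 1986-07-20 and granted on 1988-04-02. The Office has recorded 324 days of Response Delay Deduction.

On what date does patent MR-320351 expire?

2006-08-30

(a) grant + 14 years → 2 April 2002.
(b) filing + 21 years → 20 July 2007.
Later of the two: 20 July 2007.
Response Delay Deduction: −324 days → 30 August 2006.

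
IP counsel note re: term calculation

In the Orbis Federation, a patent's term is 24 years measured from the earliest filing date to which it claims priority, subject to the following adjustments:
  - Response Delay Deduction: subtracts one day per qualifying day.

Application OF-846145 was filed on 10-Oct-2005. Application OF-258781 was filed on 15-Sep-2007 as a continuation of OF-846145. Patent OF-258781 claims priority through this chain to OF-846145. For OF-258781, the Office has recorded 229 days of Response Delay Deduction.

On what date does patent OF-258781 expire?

February 23, 2029

Earliest priority filing: 10 October 2005.
Base term: 10 October 2005 + 24 years → 10 October 2029.
Response Delay Deduction: −229 days → 23 February 2029.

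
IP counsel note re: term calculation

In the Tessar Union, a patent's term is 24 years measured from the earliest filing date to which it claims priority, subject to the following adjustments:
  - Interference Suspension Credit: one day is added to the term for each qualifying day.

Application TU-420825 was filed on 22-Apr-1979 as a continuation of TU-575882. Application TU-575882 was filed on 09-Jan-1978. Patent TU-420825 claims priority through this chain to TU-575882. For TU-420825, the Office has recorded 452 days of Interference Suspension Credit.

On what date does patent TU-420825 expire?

Earliest priority filing: 9 January 1978.
Base term: 9 January 1978 + 24 years → 9 January 2002.
Interference Suspension Credit: +452 days → 6 April 2003.

April 6, 2003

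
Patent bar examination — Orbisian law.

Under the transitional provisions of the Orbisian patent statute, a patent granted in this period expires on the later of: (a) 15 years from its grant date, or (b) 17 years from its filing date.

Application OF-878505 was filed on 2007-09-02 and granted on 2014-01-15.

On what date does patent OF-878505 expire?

(a) grant + 15 years → 15 January 2029.
(b) filing + 17 years → 2 September 2024.
Later of the two: 15 January 2029.

January 15, 2029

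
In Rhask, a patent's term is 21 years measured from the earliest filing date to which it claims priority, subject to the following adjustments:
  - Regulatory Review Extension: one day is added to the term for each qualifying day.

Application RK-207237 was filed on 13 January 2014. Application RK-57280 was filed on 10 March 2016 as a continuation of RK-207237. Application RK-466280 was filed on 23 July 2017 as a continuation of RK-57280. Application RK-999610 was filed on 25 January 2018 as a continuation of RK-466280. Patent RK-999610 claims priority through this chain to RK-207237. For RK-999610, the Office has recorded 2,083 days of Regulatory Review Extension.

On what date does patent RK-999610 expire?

Earliest priority filing: 13 January 2014.
Base term: 13 January 2014 + 21 years → 13 January 2035.
Regulatory Review Extension: +2083 days → 26 September 2040.

2040-09-26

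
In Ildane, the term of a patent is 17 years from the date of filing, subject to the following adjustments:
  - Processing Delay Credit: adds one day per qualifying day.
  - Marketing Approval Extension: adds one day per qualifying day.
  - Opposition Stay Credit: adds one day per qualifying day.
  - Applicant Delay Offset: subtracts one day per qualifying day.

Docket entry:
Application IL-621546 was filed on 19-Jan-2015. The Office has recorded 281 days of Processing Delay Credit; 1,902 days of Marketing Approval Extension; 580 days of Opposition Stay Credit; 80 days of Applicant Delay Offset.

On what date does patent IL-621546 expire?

May 25, 2039

Base term: filing date + 17 years → 19 January 2032.
Processing Delay Credit: +281 days → 26 October 2032.
Marketing Approval Extension: +1902 days → 10 January 2038.
Opposition Stay Credit: +580 days → 13 August 2039.
Applicant Delay Offset: −80 days → 25 May 2039.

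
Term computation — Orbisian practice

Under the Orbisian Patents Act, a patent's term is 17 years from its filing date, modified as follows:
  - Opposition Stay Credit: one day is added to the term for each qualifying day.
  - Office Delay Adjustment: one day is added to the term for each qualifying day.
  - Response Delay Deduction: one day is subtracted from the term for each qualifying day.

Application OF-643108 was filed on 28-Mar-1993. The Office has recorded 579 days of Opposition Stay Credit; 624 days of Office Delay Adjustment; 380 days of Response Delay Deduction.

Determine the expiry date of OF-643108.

Base term: filing date + 17 years → 28 March 2010.
Opposition Stay Credit: +579 days → 28 October 2011.
Office Delay Adjustment: +624 days → 13 July 2013.
Response Delay Deduction: −380 days → 28 June 2012.

June 28, 2012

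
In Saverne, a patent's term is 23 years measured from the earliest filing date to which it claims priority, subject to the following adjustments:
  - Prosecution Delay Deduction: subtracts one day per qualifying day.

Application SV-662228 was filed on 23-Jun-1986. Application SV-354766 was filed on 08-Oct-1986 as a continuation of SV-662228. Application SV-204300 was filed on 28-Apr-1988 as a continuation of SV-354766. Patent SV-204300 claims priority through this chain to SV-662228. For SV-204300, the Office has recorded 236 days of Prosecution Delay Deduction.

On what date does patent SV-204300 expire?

2008-10-30

Earliest priority filing: 23 June 1986.
Base term: 23 June 1986 + 23 years → 23 June 2009.
Prosecution Delay Deduction: −236 days → 30 October 2008.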